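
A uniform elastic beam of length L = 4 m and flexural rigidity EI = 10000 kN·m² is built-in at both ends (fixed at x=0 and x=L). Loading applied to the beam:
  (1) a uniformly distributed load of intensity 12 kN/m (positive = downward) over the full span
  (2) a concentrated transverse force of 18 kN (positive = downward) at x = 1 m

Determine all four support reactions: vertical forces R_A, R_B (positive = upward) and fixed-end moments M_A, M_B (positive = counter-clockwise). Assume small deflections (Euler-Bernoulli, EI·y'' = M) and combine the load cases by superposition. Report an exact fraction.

Load 1 — uniform load w=12 kN/m over full span:
  R_A = wL/2 = 12·4/2 = 24 kN
  M_A = wL²/12 = 12·4²/12 = 16 kN·m
  R_B = wL/2 = 12·4/2 = 24 kN
  M_B = -wL²/12 = -12·4²/12 = -16 kN·m
Load 2 — point force P=18 kN at a=1 m (b=L-a=3):
  R_A = Pb²(3a+b)/L³ = 18·3²·(3·1+3)/4³ = 243/16 kN
  M_A = Pab²/L² = 18·1·3²/4² = 81/8 kN·m
  R_B = Pa²(a+3b)/L³ = 18·1²·(1+3·3)/4³ = 45/16 kN
  M_B = -Pa²b/L² = -18·1²·3/4² = -27/8 kN·m
Superposition: R_A = 627/16 kN, M_A = 209/8 kN·m, R_B = 429/16 kN, M_B = -155/8 kN·m

R_A = 627/16 kN, M_A = 209/8 kN·m, R_B = 429/16 kN, M_B = -155/8 kN·m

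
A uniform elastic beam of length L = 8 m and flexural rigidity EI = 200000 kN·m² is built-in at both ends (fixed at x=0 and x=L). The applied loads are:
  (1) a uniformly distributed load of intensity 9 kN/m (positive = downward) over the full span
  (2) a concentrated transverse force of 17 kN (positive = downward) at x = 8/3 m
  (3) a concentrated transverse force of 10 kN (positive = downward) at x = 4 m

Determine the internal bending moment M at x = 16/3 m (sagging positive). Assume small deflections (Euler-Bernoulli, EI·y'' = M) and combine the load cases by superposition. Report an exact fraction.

Load 1 — uniform load w=9 kN/m over full span:
  M_1 = wLx/2 - wL²/12 - wx²/2 = 9·8·(16/3)/2 - 9·8²/12 - 9·(16/3)²/2 = 16 kN·m
Load 2 — point force P=17 kN at a=8/3 m (b=L-a=16/3):
  M_2 = Pa²(a+3b)(L-x)/L³ - Pa²b/L²  [x>a] = 17·(8/3)²·((8/3)+3·(16/3))·(8-(16/3))/8³ - 17·(8/3)²·(16/3)/8² = 136/81 kN·m
Load 3 — point force P=10 kN at a=4 m (b=L-a=4):
  M_3 = Pa²(a+3b)(L-x)/L³ - Pa²b/L²  [x>a] = 10·4²·(4+3·4)·(8-(16/3))/8³ - 10·4²·4/8² = 10/3 kN·m
Superposition: M = Σ M_i = 1702/81 kN·m ≈ 21.012346 kN·m

M(16/3) = 1702/81 kN·m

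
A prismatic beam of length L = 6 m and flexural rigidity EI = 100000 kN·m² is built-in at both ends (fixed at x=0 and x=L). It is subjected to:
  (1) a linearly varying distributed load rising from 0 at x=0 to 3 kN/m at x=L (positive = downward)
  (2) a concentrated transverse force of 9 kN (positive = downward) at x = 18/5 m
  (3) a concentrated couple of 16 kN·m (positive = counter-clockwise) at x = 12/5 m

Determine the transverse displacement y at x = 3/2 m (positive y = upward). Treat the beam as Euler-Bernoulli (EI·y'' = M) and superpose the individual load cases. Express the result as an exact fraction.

Load 1 — triangular load w₀=3 kN/m (0→w₀ over full span):
  y_1 = -w₀x²(L-x)²(x+2L)/(120LEI) = -3·(3/2)²·(6-(3/2))²·((3/2)+2·6)/(120·6·100000) = -6561/256000000 m
Load 2 — point force P=9 kN at a=18/5 m (b=L-a=12/5):
  y_2 = -Pb²x²(3aL-(3a+b)x)/(6L³EI)  [x≤a] = -9·(12/5)²·(3/2)²·(3·(18/5)·6-(3·(18/5)+(12/5))·(3/2))/(6·6³·100000) = -81/2000000 m
Load 3 — applied couple M₀=16 kN·m at a=12/5 m (b=L-a=18/5):
  y_3 = (R_Ax³/6 - M_Ax²/2)/EI  [x≤a] with R_A=96/25, M_A=48/25 = ((96/25)·(3/2)³/6 - (48/25)·(3/2)²/2)/100000 = 0 m
Superposition: y = Σ y_i = -16929/256000000 m ≈ -0.000066 m

y(3/2) = -16929/256000000 m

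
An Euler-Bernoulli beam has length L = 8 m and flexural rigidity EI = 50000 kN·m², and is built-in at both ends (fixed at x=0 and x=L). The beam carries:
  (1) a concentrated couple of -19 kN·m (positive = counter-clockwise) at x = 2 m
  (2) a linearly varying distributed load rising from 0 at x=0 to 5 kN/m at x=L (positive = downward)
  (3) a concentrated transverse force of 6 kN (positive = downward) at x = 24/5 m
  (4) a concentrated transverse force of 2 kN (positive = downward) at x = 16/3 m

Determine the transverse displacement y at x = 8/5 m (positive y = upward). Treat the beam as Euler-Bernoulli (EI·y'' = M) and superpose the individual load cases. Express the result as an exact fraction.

y(8/5) = -13678531/31640625000 m

Load 1 — applied couple M₀=-19 kN·m at a=2 m (b=L-a=6):
  y_1 = (R_Ax³/6 - M_Ax²/2)/EI  [x≤a] with R_A=-171/64, M_A=57/16 = ((-171/64)·(8/5)³/6 - (57/16)·(8/5)²/2)/50000 = -399/3125000 m
Load 2 — triangular load w₀=5 kN/m (0→w₀ over full span):
  y_2 = -w₀x²(L-x)²(x+2L)/(120LEI) = -5·(8/5)²·(8-(8/5))²·((8/5)+2·8)/(120·8·50000) = -5632/29296875 m
Load 3 — point force P=6 kN at a=24/5 m (b=L-a=16/5):
  y_3 = -Pb²x²(3aL-(3a+b)x)/(6L³EI)  [x≤a] = -6·(16/5)²·(8/5)²·(3·(24/5)·8-(3·(24/5)+(16/5))·(8/5))/(6·8³·50000) = -4352/48828125 m
Load 4 — point force P=2 kN at a=16/3 m (b=L-a=8/3):
  y_4 = -Pb²x²(3aL-(3a+b)x)/(6L³EI)  [x≤a] = -2·(8/3)²·(8/5)²·(3·(16/3)·8-(3·(16/3)+(8/3))·(8/5))/(6·8³·50000) = -736/31640625 m
Superposition: y = Σ y_i = -13678531/31640625000 m ≈ -0.000432 m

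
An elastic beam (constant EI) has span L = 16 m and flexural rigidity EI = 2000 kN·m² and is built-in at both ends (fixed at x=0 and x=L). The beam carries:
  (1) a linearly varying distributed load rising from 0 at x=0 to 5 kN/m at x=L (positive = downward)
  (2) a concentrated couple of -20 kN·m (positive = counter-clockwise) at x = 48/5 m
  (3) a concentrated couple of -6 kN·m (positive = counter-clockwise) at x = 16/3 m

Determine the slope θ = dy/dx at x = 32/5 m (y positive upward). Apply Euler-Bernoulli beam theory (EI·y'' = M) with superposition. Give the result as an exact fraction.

Load 1 — triangular load w₀=5 kN/m (0→w₀ over full span):
  θ_1 = -w₀(2x(L-x)(L-2x)(x+2L)+x²(L-x)²)/(120LEI) = -5·(2·(32/5)·(16-(32/5))·(16-2·(32/5))·((32/5)+2·16)+(32/5)²·(16-(32/5))²)/(120·16·2000) = -384/15625 rad
Load 2 — applied couple M₀=-20 kN·m at a=48/5 m (b=L-a=32/5):
  θ_2 = (R_Ax²/2 - M_Ax)/EI  [x≤a] with R_A=-9/5, M_A=-32/5 = ((-9/5)·(32/5)²/2 - (-32/5)·(32/5))/2000 = 32/15625 rad
Load 3 — applied couple M₀=-6 kN·m at a=16/3 m (b=L-a=32/3):
  θ_3 = (R_Ax²/2 - M_Ax - M₀(x-a))/EI  [x>a] with R_A=-1/2, M_A=0 = ((-1/2)·(32/5)²/2 - 0·(32/5) - (-6)·((32/5)-(16/3)))/2000 = -6/3125 rad
Superposition: θ = Σ θ_i = -382/15625 rad ≈ -0.024448 rad

θ(32/5) = -382/15625 rad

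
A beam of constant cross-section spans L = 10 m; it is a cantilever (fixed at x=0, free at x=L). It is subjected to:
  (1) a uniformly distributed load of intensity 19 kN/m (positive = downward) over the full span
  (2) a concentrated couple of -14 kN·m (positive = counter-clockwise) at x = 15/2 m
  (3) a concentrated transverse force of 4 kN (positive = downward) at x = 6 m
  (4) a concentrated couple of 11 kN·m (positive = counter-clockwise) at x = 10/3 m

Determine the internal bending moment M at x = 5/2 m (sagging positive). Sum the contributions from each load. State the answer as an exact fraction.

Load 1 — uniform load w=19 kN/m over full span:
  M_1 = -w(L-x)²/2 = -19·(10-(5/2))²/2 = -4275/8 kN·m
Load 2 — applied couple M₀=-14 kN·m at a=15/2 m (b=L-a=5/2):
  M_2 = M₀  [x≤a] = (-14) = -14 kN·m
Load 3 — point force P=4 kN at a=6 m (b=L-a=4):
  M_3 = -P(a-x)  [x≤a] = -4·(6-(5/2)) = -14 kN·m
Load 4 — applied couple M₀=11 kN·m at a=10/3 m (b=L-a=20/3):
  M_4 = M₀  [x≤a] = 11 = 11 kN·m
Superposition: M = Σ M_i = -4411/8 kN·m ≈ -551.375000 kN·m

M(5/2) = -4411/8 kN·m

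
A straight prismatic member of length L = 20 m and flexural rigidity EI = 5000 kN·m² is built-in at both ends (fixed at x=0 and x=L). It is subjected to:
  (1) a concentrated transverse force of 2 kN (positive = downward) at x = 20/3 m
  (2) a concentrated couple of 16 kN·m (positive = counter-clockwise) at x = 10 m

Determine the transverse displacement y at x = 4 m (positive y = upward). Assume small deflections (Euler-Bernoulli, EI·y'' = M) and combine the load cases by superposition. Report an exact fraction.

Load 1 — point force P=2 kN at a=20/3 m (b=L-a=40/3):
  y_1 = -Pb²x²(3aL-(3a+b)x)/(6L³EI)  [x≤a] = -2·(40/3)²·4²·(3·(20/3)·20-(3·(20/3)+(40/3))·4)/(6·20³·5000) = -64/10125 m
Load 2 — applied couple M₀=16 kN·m at a=10 m (b=L-a=10):
  y_2 = (R_Ax³/6 - M_Ax²/2)/EI  [x≤a] with R_A=6/5, M_A=4 = ((6/5)·4³/6 - 4·4²/2)/5000 = -12/3125 m
Superposition: y = Σ y_i = -2572/253125 m ≈ -0.010161 m

y(4) = -2572/253125 m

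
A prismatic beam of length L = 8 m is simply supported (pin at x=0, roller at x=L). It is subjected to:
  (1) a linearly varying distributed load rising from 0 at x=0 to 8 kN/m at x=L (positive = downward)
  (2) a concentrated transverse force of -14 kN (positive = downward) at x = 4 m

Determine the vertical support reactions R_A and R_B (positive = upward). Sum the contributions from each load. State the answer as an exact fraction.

Load 1 — triangular load w₀=8 kN/m (0→w₀ over full span):
  R_A = w₀L/6 = 8·8/6 = 32/3 kN
  R_B = w₀L/3 = 8·8/3 = 64/3 kN
Load 2 — point force P=-14 kN at a=4 m (b=L-a=4):
  R_A = Pb/L = (-14)·4/8 = -7 kN
  R_B = Pa/L = (-14)·4/8 = -7 kN
Superposition: R_A = 11/3 kN, R_B = 43/3 kN

R_A = 11/3 kN, R_B = 43/3 kN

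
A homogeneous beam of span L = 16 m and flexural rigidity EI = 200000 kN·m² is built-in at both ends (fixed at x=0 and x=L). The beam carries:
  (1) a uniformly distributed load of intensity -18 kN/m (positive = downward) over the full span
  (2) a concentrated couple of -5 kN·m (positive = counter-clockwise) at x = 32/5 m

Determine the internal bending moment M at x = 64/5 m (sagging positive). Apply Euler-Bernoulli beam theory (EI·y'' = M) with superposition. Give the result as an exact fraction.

Load 1 — uniform load w=-18 kN/m over full span:
  M_1 = wLx/2 - wL²/12 - wx²/2 = (-18)·16·(64/5)/2 - (-18)·16²/12 - (-18)·(64/5)²/2 = 384/25 kN·m
Load 2 — applied couple M₀=-5 kN·m at a=32/5 m (b=L-a=48/5):
  M_2 = R_Ax - M_A - M₀  [x>a] with R_A=-9/20, M_A=-3/5 = (-9/20)·(64/5) - (-3/5) - (-5) = -4/25 kN·m
Superposition: M = Σ M_i = 76/5 kN·m ≈ 15.200000 kN·m

M(64/5) = 76/5 kN·m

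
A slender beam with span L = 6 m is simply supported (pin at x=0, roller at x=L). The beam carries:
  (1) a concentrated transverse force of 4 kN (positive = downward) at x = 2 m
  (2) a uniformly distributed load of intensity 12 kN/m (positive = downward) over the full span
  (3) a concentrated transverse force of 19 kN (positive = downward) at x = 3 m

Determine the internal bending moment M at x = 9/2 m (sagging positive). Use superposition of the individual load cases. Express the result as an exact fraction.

M(9/2) = 227/4 kN·m

Load 1 — point force P=4 kN at a=2 m (b=L-a=4):
  M_1 = Pa(L-x)/L  [x>a] = 4·2·(6-(9/2))/6 = 2 kN·m
Load 2 — uniform load w=12 kN/m over full span:
  M_2 = wx(L-x)/2 = 12·(9/2)·(6-(9/2))/2 = 81/2 kN·m
Load 3 — point force P=19 kN at a=3 m (b=L-a=3):
  M_3 = Pa(L-x)/L  [x>a] = 19·3·(6-(9/2))/6 = 57/4 kN·m
Superposition: M = Σ M_i = 227/4 kN·m ≈ 56.750000 kN·m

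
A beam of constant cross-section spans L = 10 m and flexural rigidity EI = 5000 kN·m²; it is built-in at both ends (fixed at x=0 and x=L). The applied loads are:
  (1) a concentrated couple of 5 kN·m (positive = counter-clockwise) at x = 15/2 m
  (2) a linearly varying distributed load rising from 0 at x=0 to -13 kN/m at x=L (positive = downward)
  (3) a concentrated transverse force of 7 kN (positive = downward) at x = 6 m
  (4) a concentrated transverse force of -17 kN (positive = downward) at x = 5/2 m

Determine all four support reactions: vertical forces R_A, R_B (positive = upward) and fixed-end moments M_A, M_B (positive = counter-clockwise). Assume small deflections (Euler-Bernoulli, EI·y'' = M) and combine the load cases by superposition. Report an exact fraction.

R_A = -123269/4000 kN, M_A = -141497/2400 kN·m, R_B = -176731/4000 kN, M_B = 49561/800 kN·m

Load 1 — applied couple M₀=5 kN·m at a=15/2 m (b=L-a=5/2):
  R_A = 6M₀ab/L³ = 6·5·(15/2)·(5/2)/10³ = 9/16 kN
  M_A = M₀b(2a-b)/L² = 5·(5/2)·(2·(15/2)-(5/2))/10² = 25/16 kN·m
  R_B = -6M₀ab/L³ = -6·5·(15/2)·(5/2)/10³ = -9/16 kN
  M_B = M₀a(2b-a)/L² = 5·(15/2)·(2·(5/2)-(15/2))/10² = -15/16 kN·m
Load 2 — triangular load w₀=-13 kN/m (0→w₀ over full span):
  R_A = 3w₀L/20 = 3·(-13)·10/20 = -39/2 kN
  M_A = w₀L²/30 = (-13)·10²/30 = -130/3 kN·m
  R_B = 7w₀L/20 = 7·(-13)·10/20 = -91/2 kN
  M_B = -w₀L²/20 = -(-13)·10²/20 = 65 kN·m
Load 3 — point force P=7 kN at a=6 m (b=L-a=4):
  R_A = Pb²(3a+b)/L³ = 7·4²·(3·6+4)/10³ = 308/125 kN
  M_A = Pab²/L² = 7·6·4²/10² = 168/25 kN·m
  R_B = Pa²(a+3b)/L³ = 7·6²·(6+3·4)/10³ = 567/125 kN
  M_B = -Pa²b/L² = -7·6²·4/10² = -252/25 kN·m
Load 4 — point force P=-17 kN at a=5/2 m (b=L-a=15/2):
  R_A = Pb²(3a+b)/L³ = (-17)·(15/2)²·(3·(5/2)+(15/2))/10³ = -459/32 kN
  M_A = Pab²/L² = (-17)·(5/2)·(15/2)²/10² = -765/32 kN·m
  R_B = Pa²(a+3b)/L³ = (-17)·(5/2)²·((5/2)+3·(15/2))/10³ = -85/32 kN
  M_B = -Pa²b/L² = -(-17)·(5/2)²·(15/2)/10² = 255/32 kN·m
Superposition: R_A = -123269/4000 kN, M_A = -141497/2400 kN·m, R_B = -176731/4000 kN, M_B = 49561/800 kN·m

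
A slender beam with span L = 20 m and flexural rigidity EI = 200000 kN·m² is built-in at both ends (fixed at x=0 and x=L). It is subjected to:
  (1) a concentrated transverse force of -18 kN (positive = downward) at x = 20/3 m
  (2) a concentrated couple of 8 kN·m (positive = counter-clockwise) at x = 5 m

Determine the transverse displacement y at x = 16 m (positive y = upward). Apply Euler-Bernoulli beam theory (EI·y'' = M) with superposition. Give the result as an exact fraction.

Load 1 — point force P=-18 kN at a=20/3 m (b=L-a=40/3):
  y_1 = -Pa²(L-x)²(3bL-(3b+a)(L-x))/(6L³EI)  [x>a] = -(-18)·(20/3)²·(20-16)²·(3·(40/3)·20-(3·(40/3)+(20/3))·(20-16))/(6·20³·200000) = 23/28125 m
Load 2 — applied couple M₀=8 kN·m at a=5 m (b=L-a=15):
  y_2 = (R_Ax³/6 - M_Ax²/2 - M₀(x-a)²/2)/EI  [x>a] with R_A=9/20, M_A=-3/2 = ((9/20)·16³/6 - (-3/2)·16²/2 - 8·(16-5)²/2)/200000 = 19/250000 m
Superposition: y = Σ y_i = 2011/2250000 m ≈ 0.000894 m

y(16) = 2011/2250000 m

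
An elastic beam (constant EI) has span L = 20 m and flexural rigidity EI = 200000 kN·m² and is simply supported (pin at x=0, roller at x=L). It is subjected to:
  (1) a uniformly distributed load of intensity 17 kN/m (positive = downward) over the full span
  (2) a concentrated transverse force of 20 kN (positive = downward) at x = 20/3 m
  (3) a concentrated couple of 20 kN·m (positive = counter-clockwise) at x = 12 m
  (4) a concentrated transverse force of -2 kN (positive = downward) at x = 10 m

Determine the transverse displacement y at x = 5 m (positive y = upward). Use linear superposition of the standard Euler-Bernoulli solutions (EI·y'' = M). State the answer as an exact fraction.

Load 1 — uniform load w=17 kN/m over full span:
  y_1 = -wx(L³-2Lx²+x³)/(24EI) = -17·5·(20³-2·20·5²+5³)/(24·200000) = -323/2560 m
Load 2 — point force P=20 kN at a=20/3 m (b=L-a=40/3):
  y_2 = -Pbx(L²-b²-x²)/(6LEI)  [x≤a] = -20·(40/3)·5·(20²-(40/3)²-5²)/(6·20·200000) = -71/6480 m
Load 3 — applied couple M₀=20 kN·m at a=12 m (b=L-a=8):
  y_3 = (M₀x³/(6L)+C₁x)/EI  [x≤a] with C₁=M₀(3b²-L²)/(6L)=-104/3 = (20·5³/(6·20)+(-104/3)·5)/200000 = -61/80000 m
Load 4 — point force P=-2 kN at a=10 m (b=L-a=10):
  y_4 = -Pbx(L²-b²-x²)/(6LEI)  [x≤a] = -(-2)·10·5·(20²-10²-5²)/(6·20·200000) = 11/9600 m
Superposition: y = Σ y_i = -3544439/25920000 m ≈ -0.136745 m

y(5) = -3544439/25920000 m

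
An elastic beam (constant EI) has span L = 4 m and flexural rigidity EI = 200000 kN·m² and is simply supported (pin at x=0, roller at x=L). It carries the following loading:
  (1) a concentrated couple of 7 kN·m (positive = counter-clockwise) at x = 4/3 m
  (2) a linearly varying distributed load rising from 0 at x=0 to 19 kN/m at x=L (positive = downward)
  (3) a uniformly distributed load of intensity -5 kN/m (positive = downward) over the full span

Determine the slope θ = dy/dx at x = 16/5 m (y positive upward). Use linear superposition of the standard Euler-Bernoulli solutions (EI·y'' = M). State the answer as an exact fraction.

θ(16/5) = 20657/562500000 rad

Load 1 — applied couple M₀=7 kN·m at a=4/3 m (b=L-a=8/3):
  θ_1 = (M₀x²/(2L)-M₀(x-a)+C₁)/EI  [x>a] with C₁=M₀(3b²-L²)/(6L)=14/9 = (7·(16/5)²/(2·4)-7·((16/5)-(4/3))+(14/9))/200000 = -287/22500000 rad
Load 2 — triangular load w₀=19 kN/m (0→w₀ over full span):
  θ_2 = -w₀(7L⁴-30L²x²+15x⁴)/(360LEI) = -19·(7·4⁴-30·4²·(16/5)²+15·(16/5)⁴)/(360·4·200000) = 14383/140625000 rad
Load 3 — uniform load w=-5 kN/m over full span:
  θ_3 = -w(L³-6Lx²+4x³)/(24EI) = -(-5)·(4³-6·4·(16/5)²+4·(16/5)³)/(24·200000) = -33/625000 rad
Superposition: θ = Σ θ_i = 20657/562500000 rad ≈ 0.000037 rad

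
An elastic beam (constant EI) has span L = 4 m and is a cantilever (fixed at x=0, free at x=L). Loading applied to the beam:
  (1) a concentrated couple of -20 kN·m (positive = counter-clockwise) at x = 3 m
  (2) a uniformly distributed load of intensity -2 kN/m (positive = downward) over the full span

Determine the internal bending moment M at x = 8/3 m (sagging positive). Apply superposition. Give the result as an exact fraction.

M(8/3) = -164/9 kN·m

Load 1 — applied couple M₀=-20 kN·m at a=3 m (b=L-a=1):
  M_1 = M₀  [x≤a] = (-20) = -20 kN·m
Load 2 — uniform load w=-2 kN/m over full span:
  M_2 = -w(L-x)²/2 = -(-2)·(4-(8/3))²/2 = 16/9 kN·m
Superposition: M = Σ M_i = -164/9 kN·m ≈ -18.222222 kN·m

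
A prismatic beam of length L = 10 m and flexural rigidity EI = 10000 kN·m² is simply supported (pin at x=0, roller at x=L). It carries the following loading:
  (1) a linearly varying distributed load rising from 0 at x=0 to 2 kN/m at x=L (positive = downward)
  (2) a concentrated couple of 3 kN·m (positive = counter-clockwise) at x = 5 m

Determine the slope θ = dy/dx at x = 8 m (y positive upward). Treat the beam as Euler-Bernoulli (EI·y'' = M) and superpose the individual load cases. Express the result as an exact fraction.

θ(8) = 5939/1800000 rad

Load 1 — triangular load w₀=2 kN/m (0→w₀ over full span):
  θ_1 = -w₀(7L⁴-30L²x²+15x⁴)/(360LEI) = -2·(7·10⁴-30·10²·8²+15·8⁴)/(360·10·10000) = 757/225000 rad
Load 2 — applied couple M₀=3 kN·m at a=5 m (b=L-a=5):
  θ_2 = (M₀x²/(2L)-M₀(x-a)+C₁)/EI  [x>a] with C₁=M₀(3b²-L²)/(6L)=-5/4 = (3·8²/(2·10)-3·(8-5)+(-5/4))/10000 = -13/200000 rad
Superposition: θ = Σ θ_i = 5939/1800000 rad ≈ 0.003299 rad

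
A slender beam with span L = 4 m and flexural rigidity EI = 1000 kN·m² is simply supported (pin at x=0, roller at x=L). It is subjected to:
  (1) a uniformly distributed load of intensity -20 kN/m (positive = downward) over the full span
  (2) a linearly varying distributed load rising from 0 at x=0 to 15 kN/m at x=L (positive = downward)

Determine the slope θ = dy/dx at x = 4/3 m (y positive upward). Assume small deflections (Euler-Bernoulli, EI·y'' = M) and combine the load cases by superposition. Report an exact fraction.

θ(4/3) = 52/3375 rad

Load 1 — uniform load w=-20 kN/m over full span:
  θ_1 = -w(L³-6Lx²+4x³)/(24EI) = -(-20)·(4³-6·4·(4/3)²+4·(4/3)³)/(24·1000) = 52/2025 rad
Load 2 — triangular load w₀=15 kN/m (0→w₀ over full span):
  θ_2 = -w₀(7L⁴-30L²x²+15x⁴)/(360LEI) = -15·(7·4⁴-30·4²·(4/3)²+15·(4/3)⁴)/(360·4·1000) = -104/10125 rad
Superposition: θ = Σ θ_i = 52/3375 rad ≈ 0.015407 rad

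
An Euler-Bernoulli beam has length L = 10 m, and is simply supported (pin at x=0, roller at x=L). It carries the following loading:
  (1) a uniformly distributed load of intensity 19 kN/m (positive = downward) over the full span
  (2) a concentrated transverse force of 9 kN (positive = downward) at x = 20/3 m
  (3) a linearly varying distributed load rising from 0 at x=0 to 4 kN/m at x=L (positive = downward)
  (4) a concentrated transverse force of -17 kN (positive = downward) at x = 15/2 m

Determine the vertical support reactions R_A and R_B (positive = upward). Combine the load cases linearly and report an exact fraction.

Load 1 — uniform load w=19 kN/m over full span:
  R_A = wL/2 = 19·10/2 = 95 kN
  R_B = wL/2 = 19·10/2 = 95 kN
Load 2 — point force P=9 kN at a=20/3 m (b=L-a=10/3):
  R_A = Pb/L = 9·(10/3)/10 = 3 kN
  R_B = Pa/L = 9·(20/3)/10 = 6 kN
Load 3 — triangular load w₀=4 kN/m (0→w₀ over full span):
  R_A = w₀L/6 = 4·10/6 = 20/3 kN
  R_B = w₀L/3 = 4·10/3 = 40/3 kN
Load 4 — point force P=-17 kN at a=15/2 m (b=L-a=5/2):
  R_A = Pb/L = (-17)·(5/2)/10 = -17/4 kN
  R_B = Pa/L = (-17)·(15/2)/10 = -51/4 kN
Superposition: R_A = 1205/12 kN, R_B = 1219/12 kN

R_A = 1205/12 kN, R_B = 1219/12 kN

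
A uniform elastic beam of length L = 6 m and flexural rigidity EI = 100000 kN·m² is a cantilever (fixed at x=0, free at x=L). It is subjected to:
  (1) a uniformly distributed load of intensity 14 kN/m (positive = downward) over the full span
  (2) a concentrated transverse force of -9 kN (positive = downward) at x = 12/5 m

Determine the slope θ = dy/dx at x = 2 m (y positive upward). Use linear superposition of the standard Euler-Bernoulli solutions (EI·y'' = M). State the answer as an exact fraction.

Load 1 — uniform load w=14 kN/m over full span:
  θ_1 = -wx(x²-3Lx+3L²)/(6EI) = -14·2·(2²-3·6·2+3·6²)/(6·100000) = -133/37500 rad
Load 2 — point force P=-9 kN at a=12/5 m (b=L-a=18/5):
  θ_2 = -Px(2a-x)/(2EI)  [x≤a] = -(-9)·2·(2·(12/5)-2)/(2·100000) = 63/250000 rad
Superposition: θ = Σ θ_i = -2471/750000 rad ≈ -0.003295 rad

θ(2) = -2471/750000 rad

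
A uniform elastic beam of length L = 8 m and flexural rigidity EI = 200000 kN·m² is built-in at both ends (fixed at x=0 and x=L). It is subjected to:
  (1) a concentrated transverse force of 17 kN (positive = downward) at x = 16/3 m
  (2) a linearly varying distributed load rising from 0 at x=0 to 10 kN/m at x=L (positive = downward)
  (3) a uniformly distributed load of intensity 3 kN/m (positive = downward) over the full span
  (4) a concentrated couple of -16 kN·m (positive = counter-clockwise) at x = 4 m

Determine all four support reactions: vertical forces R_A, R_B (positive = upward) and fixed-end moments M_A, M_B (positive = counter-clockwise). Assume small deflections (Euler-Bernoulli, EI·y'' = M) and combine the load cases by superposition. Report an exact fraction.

R_A = 686/27 kN, M_A = 1172/27 kN·m, R_B = 1501/27 kN, M_B = -1948/27 kN·m

Load 1 — point force P=17 kN at a=16/3 m (b=L-a=8/3):
  R_A = Pb²(3a+b)/L³ = 17·(8/3)²·(3·(16/3)+(8/3))/8³ = 119/27 kN
  M_A = Pab²/L² = 17·(16/3)·(8/3)²/8² = 272/27 kN·m
  R_B = Pa²(a+3b)/L³ = 17·(16/3)²·((16/3)+3·(8/3))/8³ = 340/27 kN
  M_B = -Pa²b/L² = -17·(16/3)²·(8/3)/8² = -544/27 kN·m
Load 2 — triangular load w₀=10 kN/m (0→w₀ over full span):
  R_A = 3w₀L/20 = 3·10·8/20 = 12 kN
  M_A = w₀L²/30 = 10·8²/30 = 64/3 kN·m
  R_B = 7w₀L/20 = 7·10·8/20 = 28 kN
  M_B = -w₀L²/20 = -10·8²/20 = -32 kN·m
Load 3 — uniform load w=3 kN/m over full span:
  R_A = wL/2 = 3·8/2 = 12 kN
  M_A = wL²/12 = 3·8²/12 = 16 kN·m
  R_B = wL/2 = 3·8/2 = 12 kN
  M_B = -wL²/12 = -3·8²/12 = -16 kN·m
Load 4 — applied couple M₀=-16 kN·m at a=4 m (b=L-a=4):
  R_A = 6M₀ab/L³ = 6·(-16)·4·4/8³ = -3 kN
  M_A = M₀b(2a-b)/L² = (-16)·4·(2·4-4)/8² = -4 kN·m
  R_B = -6M₀ab/L³ = -6·(-16)·4·4/8³ = 3 kN
  M_B = M₀a(2b-a)/L² = (-16)·4·(2·4-4)/8² = -4 kN·m
Superposition: R_A = 686/27 kN, M_A = 1172/27 kN·m, R_B = 1501/27 kN, M_B = -1948/27 kN·m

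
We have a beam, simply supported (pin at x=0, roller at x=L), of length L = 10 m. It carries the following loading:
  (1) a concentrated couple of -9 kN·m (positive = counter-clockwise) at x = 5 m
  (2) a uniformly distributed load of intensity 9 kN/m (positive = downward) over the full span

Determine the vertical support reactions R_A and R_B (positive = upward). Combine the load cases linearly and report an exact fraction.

Load 1 — applied couple M₀=-9 kN·m at a=5 m (b=L-a=5):
  R_A = M₀/L = (-9)/10 = -9/10 kN
  R_B = -M₀/L = -(-9)/10 = 9/10 kN
Load 2 — uniform load w=9 kN/m over full span:
  R_A = wL/2 = 9·10/2 = 45 kN
  R_B = wL/2 = 9·10/2 = 45 kN
Superposition: R_A = 441/10 kN, R_B = 459/10 kN

R_A = 441/10 kN, R_B = 459/10 kN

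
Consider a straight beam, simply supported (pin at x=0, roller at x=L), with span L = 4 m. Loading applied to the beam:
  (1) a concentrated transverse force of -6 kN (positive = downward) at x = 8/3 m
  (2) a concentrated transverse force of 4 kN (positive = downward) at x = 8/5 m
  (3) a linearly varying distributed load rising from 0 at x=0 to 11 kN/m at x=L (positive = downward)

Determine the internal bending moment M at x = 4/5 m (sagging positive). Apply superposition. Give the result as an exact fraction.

Load 1 — point force P=-6 kN at a=8/3 m (b=L-a=4/3):
  M_1 = Pbx/L  [x≤a] = (-6)·(4/3)·(4/5)/4 = -8/5 kN·m
Load 2 — point force P=4 kN at a=8/5 m (b=L-a=12/5):
  M_2 = Pbx/L  [x≤a] = 4·(12/5)·(4/5)/4 = 48/25 kN·m
Load 3 — triangular load w₀=11 kN/m (0→w₀ over full span):
  M_3 = w₀Lx/6 - w₀x³/(6L) = 11·4·(4/5)/6 - 11·(4/5)³/(6·4) = 704/125 kN·m
Superposition: M = Σ M_i = 744/125 kN·m ≈ 5.952000 kN·m

M(4/5) = 744/125 kN·m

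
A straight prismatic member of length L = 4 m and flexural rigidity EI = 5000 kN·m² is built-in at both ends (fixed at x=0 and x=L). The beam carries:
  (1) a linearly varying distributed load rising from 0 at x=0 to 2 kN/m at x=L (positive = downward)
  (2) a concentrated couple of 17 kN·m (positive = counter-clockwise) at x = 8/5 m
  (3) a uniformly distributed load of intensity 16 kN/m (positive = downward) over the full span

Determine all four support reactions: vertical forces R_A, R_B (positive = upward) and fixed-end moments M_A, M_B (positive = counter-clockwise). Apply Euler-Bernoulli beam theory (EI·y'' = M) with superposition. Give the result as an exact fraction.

R_A = 983/25 kN, M_A = 611/25 kN·m, R_B = 717/25 kN, M_B = -1312/75 kN·m

Load 1 — triangular load w₀=2 kN/m (0→w₀ over full span):
  R_A = 3w₀L/20 = 3·2·4/20 = 6/5 kN
  M_A = w₀L²/30 = 2·4²/30 = 16/15 kN·m
  R_B = 7w₀L/20 = 7·2·4/20 = 14/5 kN
  M_B = -w₀L²/20 = -2·4²/20 = -8/5 kN·m
Load 2 — applied couple M₀=17 kN·m at a=8/5 m (b=L-a=12/5):
  R_A = 6M₀ab/L³ = 6·17·(8/5)·(12/5)/4³ = 153/25 kN
  M_A = M₀b(2a-b)/L² = 17·(12/5)·(2·(8/5)-(12/5))/4² = 51/25 kN·m
  R_B = -6M₀ab/L³ = -6·17·(8/5)·(12/5)/4³ = -153/25 kN
  M_B = M₀a(2b-a)/L² = 17·(8/5)·(2·(12/5)-(8/5))/4² = 136/25 kN·m
Load 3 — uniform load w=16 kN/m over full span:
  R_A = wL/2 = 16·4/2 = 32 kN
  M_A = wL²/12 = 16·4²/12 = 64/3 kN·m
  R_B = wL/2 = 16·4/2 = 32 kN
  M_B = -wL²/12 = -16·4²/12 = -64/3 kN·m
Superposition: R_A = 983/25 kN, M_A = 611/25 kN·m, R_B = 717/25 kN, M_B = -1312/75 kN·m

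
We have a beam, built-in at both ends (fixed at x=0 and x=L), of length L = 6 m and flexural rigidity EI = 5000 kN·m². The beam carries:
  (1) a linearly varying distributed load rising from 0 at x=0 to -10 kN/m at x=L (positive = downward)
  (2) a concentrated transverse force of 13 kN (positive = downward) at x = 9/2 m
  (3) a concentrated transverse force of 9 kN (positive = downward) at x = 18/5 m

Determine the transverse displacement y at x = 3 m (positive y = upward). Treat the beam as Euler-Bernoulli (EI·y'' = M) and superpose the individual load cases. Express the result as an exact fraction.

Load 1 — triangular load w₀=-10 kN/m (0→w₀ over full span):
  y_1 = -w₀x²(L-x)²(x+2L)/(120LEI) = -(-10)·3²·(6-3)²·(3+2·6)/(120·6·5000) = 27/8000 m
Load 2 — point force P=13 kN at a=9/2 m (b=L-a=3/2):
  y_2 = -Pb²x²(3aL-(3a+b)x)/(6L³EI)  [x≤a] = -13·(3/2)²·3²·(3·(9/2)·6-(3·(9/2)+(3/2))·3)/(6·6³·5000) = -117/80000 m
Load 3 — point force P=9 kN at a=18/5 m (b=L-a=12/5):
  y_3 = -Pb²x²(3aL-(3a+b)x)/(6L³EI)  [x≤a] = -9·(12/5)²·3²·(3·(18/5)·6-(3·(18/5)+(12/5))·3)/(6·6³·5000) = -567/312500 m
Superposition: y = Σ y_i = 981/10000000 m ≈ 0.000098 m

y(3) = 981/10000000 m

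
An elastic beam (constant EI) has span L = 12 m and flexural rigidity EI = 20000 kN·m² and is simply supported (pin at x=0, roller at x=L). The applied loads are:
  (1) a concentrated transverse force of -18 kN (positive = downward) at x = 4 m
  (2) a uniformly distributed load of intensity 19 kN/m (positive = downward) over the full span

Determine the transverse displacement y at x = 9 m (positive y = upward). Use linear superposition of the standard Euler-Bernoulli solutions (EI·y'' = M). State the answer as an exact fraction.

y(9) = -5277/32000 m

Load 1 — point force P=-18 kN at a=4 m (b=L-a=8):
  y_1 = -Pa(L-x)(2Lx-a²-x²)/(6LEI)  [x>a] = -(-18)·4·(12-9)·(2·12·9-4²-9²)/(6·12·20000) = 357/20000 m
Load 2 — uniform load w=19 kN/m over full span:
  y_2 = -wx(L³-2Lx²+x³)/(24EI) = -19·9·(12³-2·12·9²+9³)/(24·20000) = -29241/160000 m
Superposition: y = Σ y_i = -5277/32000 m ≈ -0.164906 m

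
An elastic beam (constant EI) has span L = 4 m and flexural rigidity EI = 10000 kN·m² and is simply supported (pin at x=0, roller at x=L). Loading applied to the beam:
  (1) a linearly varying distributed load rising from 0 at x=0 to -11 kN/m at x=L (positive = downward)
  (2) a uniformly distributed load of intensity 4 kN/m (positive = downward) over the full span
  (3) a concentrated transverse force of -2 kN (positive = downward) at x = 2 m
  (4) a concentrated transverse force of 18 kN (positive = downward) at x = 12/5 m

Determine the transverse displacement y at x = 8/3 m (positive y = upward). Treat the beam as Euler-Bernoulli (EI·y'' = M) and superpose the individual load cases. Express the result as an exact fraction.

y(8/3) = -150461/113906250 m

Load 1 — triangular load w₀=-11 kN/m (0→w₀ over full span):
  y_1 = -w₀x(7L⁴-10L²x²+3x⁴)/(360LEI) = -(-11)·(8/3)·(7·4⁴-10·4²·(8/3)²+3·(8/3)⁴)/(360·4·10000) = 748/455625 m
Load 2 — uniform load w=4 kN/m over full span:
  y_2 = -wx(L³-2Lx²+x³)/(24EI) = -4·(8/3)·(4³-2·4·(8/3)²+(8/3)³)/(24·10000) = -176/151875 m
Load 3 — point force P=-2 kN at a=2 m (b=L-a=2):
  y_3 = -Pa(L-x)(2Lx-a²-x²)/(6LEI)  [x>a] = -(-2)·2·(4-(8/3))·(2·4·(8/3)-2²-(8/3)²)/(6·4·10000) = 23/101250 m
Load 4 — point force P=18 kN at a=12/5 m (b=L-a=8/5):
  y_4 = -Pa(L-x)(2Lx-a²-x²)/(6LEI)  [x>a] = -18·(12/5)·(4-(8/3))·(2·4·(8/3)-(12/5)²-(8/3)²)/(6·4·10000) = -476/234375 m
Superposition: y = Σ y_i = -150461/113906250 m ≈ -0.001321 m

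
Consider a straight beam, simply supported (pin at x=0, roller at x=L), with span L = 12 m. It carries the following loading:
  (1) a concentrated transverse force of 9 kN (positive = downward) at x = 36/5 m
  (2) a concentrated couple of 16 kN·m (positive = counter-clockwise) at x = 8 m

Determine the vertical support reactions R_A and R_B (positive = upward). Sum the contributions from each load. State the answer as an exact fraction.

R_A = 74/15 kN, R_B = 61/15 kN

Load 1 — point force P=9 kN at a=36/5 m (b=L-a=24/5):
  R_A = Pb/L = 9·(24/5)/12 = 18/5 kN
  R_B = Pa/L = 9·(36/5)/12 = 27/5 kN
Load 2 — applied couple M₀=16 kN·m at a=8 m (b=L-a=4):
  R_A = M₀/L = 16/12 = 4/3 kN
  R_B = -M₀/L = -16/12 = -4/3 kN
Superposition: R_A = 74/15 kN, R_B = 61/15 kN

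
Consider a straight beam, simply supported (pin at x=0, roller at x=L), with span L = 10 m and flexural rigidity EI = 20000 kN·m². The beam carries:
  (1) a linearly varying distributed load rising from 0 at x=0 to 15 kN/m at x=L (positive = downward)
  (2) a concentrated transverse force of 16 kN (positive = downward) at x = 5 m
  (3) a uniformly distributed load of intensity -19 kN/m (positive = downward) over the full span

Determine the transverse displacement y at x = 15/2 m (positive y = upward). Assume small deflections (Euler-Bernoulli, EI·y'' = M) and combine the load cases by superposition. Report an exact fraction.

y(15/2) = 9919/245760 m

Load 1 — triangular load w₀=15 kN/m (0→w₀ over full span):
  y_1 = -w₀x(7L⁴-10L²x²+3x⁴)/(360LEI) = -15·(15/2)·(7·10⁴-10·10²·(15/2)²+3·(15/2)⁴)/(360·10·20000) = -595/16384 m
Load 2 — point force P=16 kN at a=5 m (b=L-a=5):
  y_2 = -Pa(L-x)(2Lx-a²-x²)/(6LEI)  [x>a] = -16·5·(10-(15/2))·(2·10·(15/2)-5²-(15/2)²)/(6·10·20000) = -11/960 m
Load 3 — uniform load w=-19 kN/m over full span:
  y_3 = -wx(L³-2Lx²+x³)/(24EI) = -(-19)·(15/2)·(10³-2·10·(15/2)²+(15/2)³)/(24·20000) = 361/4096 m
Superposition: y = Σ y_i = 9919/245760 m ≈ 0.040361 m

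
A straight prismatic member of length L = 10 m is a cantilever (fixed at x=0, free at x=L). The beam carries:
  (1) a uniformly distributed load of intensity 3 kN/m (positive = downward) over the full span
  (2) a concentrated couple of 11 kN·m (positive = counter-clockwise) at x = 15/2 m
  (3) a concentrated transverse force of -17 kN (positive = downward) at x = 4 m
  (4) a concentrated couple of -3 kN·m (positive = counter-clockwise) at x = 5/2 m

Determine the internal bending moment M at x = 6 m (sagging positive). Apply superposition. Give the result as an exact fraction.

M(6) = -13 kN·m

Load 1 — uniform load w=3 kN/m over full span:
  M_1 = -w(L-x)²/2 = -3·(10-6)²/2 = -24 kN·m
Load 2 — applied couple M₀=11 kN·m at a=15/2 m (b=L-a=5/2):
  M_2 = M₀  [x≤a] = 11 = 11 kN·m
Load 3 — point force P=-17 kN at a=4 m (b=L-a=6):
  M_3 = 0  [x>a] = 0 kN·m
Load 4 — applied couple M₀=-3 kN·m at a=5/2 m (b=L-a=15/2):
  M_4 = 0  [x>a] = 0 kN·m
Superposition: M = Σ M_i = -13 kN·m ≈ -13.000000 kN·m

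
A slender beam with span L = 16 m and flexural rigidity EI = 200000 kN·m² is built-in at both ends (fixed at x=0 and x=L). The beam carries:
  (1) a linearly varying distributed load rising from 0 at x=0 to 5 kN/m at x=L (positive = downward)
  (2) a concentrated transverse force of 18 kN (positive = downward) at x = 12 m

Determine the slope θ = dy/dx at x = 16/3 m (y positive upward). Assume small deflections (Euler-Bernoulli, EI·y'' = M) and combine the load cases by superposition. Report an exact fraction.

Load 1 — triangular load w₀=5 kN/m (0→w₀ over full span):
  θ_1 = -w₀(2x(L-x)(L-2x)(x+2L)+x²(L-x)²)/(120LEI) = -5·(2·(16/3)·(16-(16/3))·(16-2·(16/3))·((16/3)+2·16)+(16/3)²·(16-(16/3))²)/(120·16·200000) = -256/759375 rad
Load 2 — point force P=18 kN at a=12 m (b=L-a=4):
  θ_2 = -Pb²x(2aL-(3a+b)x)/(2L³EI)  [x≤a] = -18·4²·(16/3)·(2·12·16-(3·12+4)·(16/3))/(2·16³·200000) = -1/6250 rad
Superposition: θ = Σ θ_i = -151/303750 rad ≈ -0.000497 rad

θ(16/3) = -151/303750 rad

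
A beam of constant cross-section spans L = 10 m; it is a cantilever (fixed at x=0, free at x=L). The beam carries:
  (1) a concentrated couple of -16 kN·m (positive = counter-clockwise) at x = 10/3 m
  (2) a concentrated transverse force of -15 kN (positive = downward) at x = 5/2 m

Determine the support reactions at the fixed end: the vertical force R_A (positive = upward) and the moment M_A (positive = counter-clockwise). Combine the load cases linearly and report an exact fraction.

R_A = -15 kN, M_A = -43/2 kN·m

Load 1 — applied couple M₀=-16 kN·m at a=10/3 m (b=L-a=20/3):
  R_A = 0 kN
  M_A = -M₀ = -(-16) = 16 kN·m
Load 2 — point force P=-15 kN at a=5/2 m (b=L-a=15/2):
  R_A = P = (-15) = -15 kN
  M_A = Pa = (-15)·(5/2) = -75/2 kN·m
Superposition: R_A = -15 kN, M_A = -43/2 kN·m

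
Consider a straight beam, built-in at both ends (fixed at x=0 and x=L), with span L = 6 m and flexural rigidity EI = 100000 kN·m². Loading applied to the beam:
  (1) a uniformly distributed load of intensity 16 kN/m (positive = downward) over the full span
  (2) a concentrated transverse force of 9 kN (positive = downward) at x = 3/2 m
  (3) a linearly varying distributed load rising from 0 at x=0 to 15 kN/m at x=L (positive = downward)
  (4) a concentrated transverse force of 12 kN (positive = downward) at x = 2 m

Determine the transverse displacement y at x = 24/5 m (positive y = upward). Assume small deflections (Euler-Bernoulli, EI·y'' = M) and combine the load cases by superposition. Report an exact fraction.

Load 1 — uniform load w=16 kN/m over full span:
  y_1 = -wx²(L-x)²/(24EI) = -16·(24/5)²·(6-(24/5))²/(24·100000) = -432/1953125 m
Load 2 — point force P=9 kN at a=3/2 m (b=L-a=9/2):
  y_2 = -Pa²(L-x)²(3bL-(3b+a)(L-x))/(6L³EI)  [x>a] = -9·(3/2)²·(6-(24/5))²·(3·(9/2)·6-(3·(9/2)+(3/2))·(6-(24/5)))/(6·6³·100000) = -567/40000000 m
Load 3 — triangular load w₀=15 kN/m (0→w₀ over full span):
  y_3 = -w₀x²(L-x)²(x+2L)/(120LEI) = -15·(24/5)²·(6-(24/5))²·((24/5)+2·6)/(120·6·100000) = -1134/9765625 m
Load 4 — point force P=12 kN at a=2 m (b=L-a=4):
  y_4 = -Pa²(L-x)²(3bL-(3b+a)(L-x))/(6L³EI)  [x>a] = -12·2²·(6-(24/5))²·(3·4·6-(3·4+2)·(6-(24/5)))/(6·6³·100000) = -23/781250 m
Superposition: y = Σ y_i = -1904603/5000000000 m ≈ -0.000381 m

y(24/5) = -1904603/5000000000 m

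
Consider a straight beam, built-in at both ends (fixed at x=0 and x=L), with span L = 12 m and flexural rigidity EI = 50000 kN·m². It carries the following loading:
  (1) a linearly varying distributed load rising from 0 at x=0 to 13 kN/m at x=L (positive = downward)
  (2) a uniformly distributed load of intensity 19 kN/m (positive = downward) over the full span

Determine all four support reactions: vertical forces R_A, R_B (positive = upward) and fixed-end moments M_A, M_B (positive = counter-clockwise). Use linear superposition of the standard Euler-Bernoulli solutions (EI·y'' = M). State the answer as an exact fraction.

Load 1 — triangular load w₀=13 kN/m (0→w₀ over full span):
  R_A = 3w₀L/20 = 3·13·12/20 = 117/5 kN
  M_A = w₀L²/30 = 13·12²/30 = 312/5 kN·m
  R_B = 7w₀L/20 = 7·13·12/20 = 273/5 kN
  M_B = -w₀L²/20 = -13·12²/20 = -468/5 kN·m
Load 2 — uniform load w=19 kN/m over full span:
  R_A = wL/2 = 19·12/2 = 114 kN
  M_A = wL²/12 = 19·12²/12 = 228 kN·m
  R_B = wL/2 = 19·12/2 = 114 kN
  M_B = -wL²/12 = -19·12²/12 = -228 kN·m
Superposition: R_A = 687/5 kN, M_A = 1452/5 kN·m, R_B = 843/5 kN, M_B = -1608/5 kN·m

R_A = 687/5 kN, M_A = 1452/5 kN·m, R_B = 843/5 kN, M_B = -1608/5 kN·m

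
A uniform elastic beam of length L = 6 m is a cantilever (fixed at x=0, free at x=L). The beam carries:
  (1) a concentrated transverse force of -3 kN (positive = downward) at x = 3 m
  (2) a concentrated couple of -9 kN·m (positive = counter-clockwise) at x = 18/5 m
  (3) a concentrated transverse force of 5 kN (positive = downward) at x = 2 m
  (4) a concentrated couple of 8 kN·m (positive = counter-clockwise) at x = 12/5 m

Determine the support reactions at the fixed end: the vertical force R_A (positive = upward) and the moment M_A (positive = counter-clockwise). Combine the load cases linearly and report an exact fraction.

Load 1 — point force P=-3 kN at a=3 m (b=L-a=3):
  R_A = P = (-3) = -3 kN
  M_A = Pa = (-3)·3 = -9 kN·m
Load 2 — applied couple M₀=-9 kN·m at a=18/5 m (b=L-a=12/5):
  R_A = 0 kN
  M_A = -M₀ = -(-9) = 9 kN·m
Load 3 — point force P=5 kN at a=2 m (b=L-a=4):
  R_A = P = 5 kN
  M_A = Pa = 5·2 = 10 kN·m
Load 4 — applied couple M₀=8 kN·m at a=12/5 m (b=L-a=18/5):
  R_A = 0 kN
  M_A = -M₀ = -8 kN·m
Superposition: R_A = 2 kN, M_A = 2 kN·m

R_A = 2 kN, M_A = 2 kN·m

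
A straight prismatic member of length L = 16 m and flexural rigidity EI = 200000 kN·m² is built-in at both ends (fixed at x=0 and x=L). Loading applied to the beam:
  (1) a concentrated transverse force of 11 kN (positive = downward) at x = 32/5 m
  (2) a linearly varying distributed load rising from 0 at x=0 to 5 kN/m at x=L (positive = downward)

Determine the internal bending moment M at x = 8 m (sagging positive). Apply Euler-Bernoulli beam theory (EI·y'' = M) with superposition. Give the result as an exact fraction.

Load 1 — point force P=11 kN at a=32/5 m (b=L-a=48/5):
  M_1 = Pa²(a+3b)(L-x)/L³ - Pa²b/L²  [x>a] = 11·(32/5)²·((32/5)+3·(48/5))·(16-8)/16³ - 11·(32/5)²·(48/5)/16² = 352/25 kN·m
Load 2 — triangular load w₀=5 kN/m (0→w₀ over full span):
  M_2 = 3w₀Lx/20 - w₀L²/30 - w₀x³/(6L) = 3·5·16·8/20 - 5·16²/30 - 5·8³/(6·16) = 80/3 kN·m
Superposition: M = Σ M_i = 3056/75 kN·m ≈ 40.746667 kN·m

M(8) = 3056/75 kN·m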